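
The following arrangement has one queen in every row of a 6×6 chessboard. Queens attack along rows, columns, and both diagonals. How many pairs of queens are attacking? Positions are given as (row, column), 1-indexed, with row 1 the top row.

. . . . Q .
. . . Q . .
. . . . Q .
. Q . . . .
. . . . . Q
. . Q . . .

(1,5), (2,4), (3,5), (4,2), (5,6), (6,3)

Same column: (1,5)–(3,5) (column 5).
Same diagonal: (1,5)–(2,4) (|1−2| = |5−4| = 1); (1,5)–(4,2) (|1−4| = |5−2| = 3); (2,4)–(3,5) (|2−3| = |4−5| = 1); (2,4)–(4,2) (|2−4| = |4−2| = 2).
Total attacking pairs: 5.

5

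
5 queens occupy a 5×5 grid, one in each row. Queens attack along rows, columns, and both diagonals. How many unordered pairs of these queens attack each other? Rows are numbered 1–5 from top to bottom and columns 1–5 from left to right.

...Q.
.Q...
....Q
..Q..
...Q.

2

Same column: (1,4)–(5,4) (column 4).
Same diagonal: (4,3)–(5,4) (|4−5| = |3−4| = 1).
Total attacking pairs: 2.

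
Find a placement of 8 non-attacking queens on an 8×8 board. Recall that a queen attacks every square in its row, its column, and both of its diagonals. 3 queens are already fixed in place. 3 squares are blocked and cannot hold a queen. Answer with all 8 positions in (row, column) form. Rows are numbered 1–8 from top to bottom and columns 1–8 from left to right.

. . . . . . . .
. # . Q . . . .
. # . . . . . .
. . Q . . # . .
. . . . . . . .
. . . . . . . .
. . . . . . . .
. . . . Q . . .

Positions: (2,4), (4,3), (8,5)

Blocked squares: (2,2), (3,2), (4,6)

(1,8) (2,4) (3,1) (4,3) (5,6) (6,2) (7,7) (8,5)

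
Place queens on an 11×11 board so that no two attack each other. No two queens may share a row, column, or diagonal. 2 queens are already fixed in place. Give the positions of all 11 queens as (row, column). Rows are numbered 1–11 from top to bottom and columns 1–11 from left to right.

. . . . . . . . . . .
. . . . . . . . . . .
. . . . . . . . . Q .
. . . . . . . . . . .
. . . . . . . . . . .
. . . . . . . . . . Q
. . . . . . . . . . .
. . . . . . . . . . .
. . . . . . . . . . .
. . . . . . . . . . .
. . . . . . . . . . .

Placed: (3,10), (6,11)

(1,3) (2,5) (3,10) (4,4) (5,9) (6,11) (7,2) (8,7) (9,1) (10,6) (11,8)

Row 1: attacked by (3,10)→{8,10}; (6,11)→{6,11}. Safe: 1, 2, 3, 4, 5, 7, 9. Place at column 3.
Row 2: attacked by (1,3)→{2,3,4}; (3,10)→{9,10,11}; (6,11)→{7,11}. Safe: 1, 5, 6, 8. Place at column 5.
Row 4: attacked by (1,3)→{3,6}; (2,5)→{3,5,7}; (3,10)→{9,10,11}; (6,11)→{9,11}. Safe: 1, 2, 4, 8. Place at column 4.
Row 5: attacked by (1,3)→{3,7}; (2,5)→{2,5,8}; (3,10)→{8,10}; (4,4)→{3,4,5}; (6,11)→{10,11}. Safe: 1, 6, 9. Place at column 9.
Row 7: attacked by (1,3)→{3,9}; (2,5)→{5,10}; (3,10)→{6,10}; (4,4)→{1,4,7}; (5,9)→{7,9,11}; (6,11)→{10,11}. Safe: 2, 8. Place at column 2.
Row 8: attacked by (1,3)→{3,10}; (2,5)→{5,11}; (3,10)→{5,10}; (4,4)→{4,8}; (5,9)→{6,9}; (6,11)→{9,11}; (7,2)→{1,2,3}. Safe: 7. Place at column 7.
Row 9: attacked by (1,3)→{3,11}; (2,5)→{5}; (3,10)→{4,10}; (4,4)→{4,9}; (5,9)→{5,9}; (6,11)→{8,11}; (7,2)→{2,4}; (8,7)→{6,7,8}. Safe: 1. Place at column 1.
Row 10: attacked by (1,3)→{3}; (2,5)→{5}; (3,10)→{3,10}; (4,4)→{4,10}; (5,9)→{4,9}; (6,11)→{7,11}; (7,2)→{2,5}; (8,7)→{5,7,9}; (9,1)→{1,2}. Safe: 6, 8. Place at column 6.
Row 11: attacked by (1,3)→{3}; (2,5)→{5}; (3,10)→{2,10}; (4,4)→{4,11}; (5,9)→{3,9}; (6,11)→{6,11}; (7,2)→{2,6}; (8,7)→{4,7,10}; (9,1)→{1,3}; (10,6)→{5,6,7}. Safe: 8. Place at column 8.
Columns [3, 5, 10, 4, 9, 11, 2, 7, 1, 6, 8], r−c [-2, -3, -7, 0, -4, -5, 5, 1, 8, 4, 3], r+c [4, 7, 13, 8, 14, 17, 9, 15, 10, 16, 19] are all distinct, so no two queens attack.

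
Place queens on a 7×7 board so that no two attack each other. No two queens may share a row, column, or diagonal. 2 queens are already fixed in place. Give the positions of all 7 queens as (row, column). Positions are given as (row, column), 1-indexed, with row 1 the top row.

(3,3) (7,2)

(1,7) (2,5) (3,3) (4,1) (5,6) (6,4) (7,2)

Row 1: attacked by (3,3)→{1,3,5}; (7,2)→{2}. Safe: 4, 6, 7. Place at column 7.
Row 2: attacked by (1,7)→{6,7}; (3,3)→{2,3,4}; (7,2)→{2,7}. Safe: 1, 5. Place at column 5.
Row 4: attacked by (1,7)→{4,7}; (2,5)→{3,5,7}; (3,3)→{2,3,4}; (7,2)→{2,5}. Safe: 1, 6. Place at column 1.
Row 5: attacked by (1,7)→{3,7}; (2,5)→{2,5}; (3,3)→{1,3,5}; (4,1)→{1,2}; (7,2)→{2,4}. Safe: 6. Place at column 6.
Row 6: attacked by (1,7)→{2,7}; (2,5)→{1,5}; (3,3)→{3,6}; (4,1)→{1,3}; (5,6)→{5,6,7}; (7,2)→{1,2,3}. Safe: 4. Place at column 4.
Columns [7, 5, 3, 1, 6, 4, 2], r−c [-6, -3, 0, 3, -1, 2, 5], r+c [8, 7, 6, 5, 11, 10, 9] are all distinct, so no two queens attack.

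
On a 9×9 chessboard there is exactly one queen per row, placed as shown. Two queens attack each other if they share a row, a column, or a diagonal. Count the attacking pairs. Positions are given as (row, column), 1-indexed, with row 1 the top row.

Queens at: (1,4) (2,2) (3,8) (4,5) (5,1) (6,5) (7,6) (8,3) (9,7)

5

Same column: (4,5)–(6,5) (column 5).
Same diagonal: (3,8)–(6,5) (|3−6| = |8−5| = 3); (3,8)–(8,3) (|3−8| = |8−3| = 5); (6,5)–(7,6) (|6−7| = |5−6| = 1); (6,5)–(8,3) (|6−8| = |5−3| = 2).
Total attacking pairs: 5.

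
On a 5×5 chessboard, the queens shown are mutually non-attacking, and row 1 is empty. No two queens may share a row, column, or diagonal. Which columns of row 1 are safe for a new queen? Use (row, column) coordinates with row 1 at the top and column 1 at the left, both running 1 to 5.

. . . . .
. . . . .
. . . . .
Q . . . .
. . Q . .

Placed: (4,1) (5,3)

(4,1) attacks row 1 at column 1 and diagonals 4.
(5,3) attacks row 1 at column 3.
Attacked columns: {1, 3, 4}. Safe: {2, 5}.

columns 2, 5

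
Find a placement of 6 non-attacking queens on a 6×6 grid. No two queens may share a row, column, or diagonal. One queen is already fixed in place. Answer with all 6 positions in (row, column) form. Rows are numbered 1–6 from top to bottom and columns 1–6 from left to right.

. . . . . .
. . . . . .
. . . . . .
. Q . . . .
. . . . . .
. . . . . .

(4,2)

(1,4) (2,1) (3,5) (4,2) (5,6) (6,3)

Row 1: attacked by (4,2)→{2,5}. Safe: 1, 3, 4, 6. Place at column 4.
Row 2: attacked by (1,4)→{3,4,5}; (4,2)→{2,4}. Safe: 1, 6. Place at column 1.
Row 3: attacked by (1,4)→{2,4,6}; (2,1)→{1,2}; (4,2)→{1,2,3}. Safe: 5. Place at column 5.
Row 5: attacked by (1,4)→{4}; (2,1)→{1,4}; (3,5)→{3,5}; (4,2)→{1,2,3}. Safe: 6. Place at column 6.
Row 6: attacked by (1,4)→{4}; (2,1)→{1,5}; (3,5)→{2,5}; (4,2)→{2,4}; (5,6)→{5,6}. Safe: 3. Place at column 3.
Columns [4, 1, 5, 2, 6, 3], r−c [-3, 1, -2, 2, -1, 3], r+c [5, 3, 8, 6, 11, 9] are all distinct, so no two queens attack.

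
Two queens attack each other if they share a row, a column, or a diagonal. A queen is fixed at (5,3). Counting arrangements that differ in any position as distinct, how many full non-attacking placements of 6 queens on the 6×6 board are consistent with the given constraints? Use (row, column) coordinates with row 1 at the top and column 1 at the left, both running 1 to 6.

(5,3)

1

Branch on row 1: col 1 → 0; col 2 → 1; col 4 → 0; col 5 → 0; col 6 → 0.
Sum: 0 + 1 + 0 + 0 + 0 = 1.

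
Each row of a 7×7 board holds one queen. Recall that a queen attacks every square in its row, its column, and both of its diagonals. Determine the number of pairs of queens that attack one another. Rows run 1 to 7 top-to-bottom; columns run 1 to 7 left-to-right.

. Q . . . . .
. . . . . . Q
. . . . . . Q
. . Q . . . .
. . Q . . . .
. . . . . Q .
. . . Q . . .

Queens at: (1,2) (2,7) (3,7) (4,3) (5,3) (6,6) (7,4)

2

Same column: (2,7)–(3,7) (column 7); (4,3)–(5,3) (column 3).
Total attacking pairs: 2.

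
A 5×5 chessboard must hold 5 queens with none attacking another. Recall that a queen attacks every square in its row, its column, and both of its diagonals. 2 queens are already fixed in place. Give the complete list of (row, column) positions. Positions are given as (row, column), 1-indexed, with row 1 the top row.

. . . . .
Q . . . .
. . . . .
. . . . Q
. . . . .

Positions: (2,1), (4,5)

(1,4) (2,1) (3,3) (4,5) (5,2)

Row 1: attacked by (2,1)→{1,2}; (4,5)→{2,5}. Safe: 3, 4. Place at column 4.
Row 3: attacked by (1,4)→{2,4}; (2,1)→{1,2}; (4,5)→{4,5}. Safe: 3. Place at column 3.
Row 5: attacked by (1,4)→{4}; (2,1)→{1,4}; (3,3)→{1,3,5}; (4,5)→{4,5}. Safe: 2. Place at column 2.
Columns [4, 1, 3, 5, 2], r−c [-3, 1, 0, -1, 3], r+c [5, 3, 6, 9, 7] are all distinct, so no two queens attack.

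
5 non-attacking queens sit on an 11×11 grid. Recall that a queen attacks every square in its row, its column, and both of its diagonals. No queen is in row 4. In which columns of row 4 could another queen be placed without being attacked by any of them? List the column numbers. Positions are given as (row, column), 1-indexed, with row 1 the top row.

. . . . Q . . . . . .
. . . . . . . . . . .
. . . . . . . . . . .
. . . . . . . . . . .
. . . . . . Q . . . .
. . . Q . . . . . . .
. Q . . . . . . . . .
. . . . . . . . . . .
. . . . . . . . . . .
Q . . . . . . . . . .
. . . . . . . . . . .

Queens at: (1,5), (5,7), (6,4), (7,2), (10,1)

columns 3, 9, 10, 11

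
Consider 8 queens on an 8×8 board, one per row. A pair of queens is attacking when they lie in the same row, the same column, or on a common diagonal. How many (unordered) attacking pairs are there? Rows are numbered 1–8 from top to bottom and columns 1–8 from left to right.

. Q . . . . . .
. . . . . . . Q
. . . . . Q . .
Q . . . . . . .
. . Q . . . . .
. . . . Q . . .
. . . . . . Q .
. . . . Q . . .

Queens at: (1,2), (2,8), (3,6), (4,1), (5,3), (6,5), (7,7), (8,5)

2

Same column: (6,5)–(8,5) (column 5).
Same diagonal: (4,1)–(8,5) (|4−8| = |1−5| = 4).
Total attacking pairs: 2.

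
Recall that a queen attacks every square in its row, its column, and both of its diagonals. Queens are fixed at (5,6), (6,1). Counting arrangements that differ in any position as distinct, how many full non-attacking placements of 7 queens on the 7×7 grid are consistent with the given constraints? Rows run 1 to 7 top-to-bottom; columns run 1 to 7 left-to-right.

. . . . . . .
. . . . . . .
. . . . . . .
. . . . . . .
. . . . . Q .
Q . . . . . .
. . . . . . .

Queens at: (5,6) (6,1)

3

Branch on row 1: col 3 → 1; col 4 → 1; col 5 → 1; col 7 → 0.
Sum: 1 + 1 + 1 + 0 = 3.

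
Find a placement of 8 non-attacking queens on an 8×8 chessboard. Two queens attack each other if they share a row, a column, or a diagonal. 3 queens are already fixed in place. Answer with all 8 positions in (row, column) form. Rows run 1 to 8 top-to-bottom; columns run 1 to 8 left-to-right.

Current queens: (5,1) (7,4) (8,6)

(1,8) (2,2) (3,5) (4,3) (5,1) (6,7) (7,4) (8,6)

Row 1: attacked by (5,1)→{1,5}; (7,4)→{4}; (8,6)→{6}. Safe: 2, 3, 7, 8. Place at column 8.
Row 2: attacked by (1,8)→{7,8}; (5,1)→{1,4}; (7,4)→{4}; (8,6)→{6}. Safe: 2, 3, 5. Place at column 2.
Row 3: attacked by (1,8)→{6,8}; (2,2)→{1,2,3}; (5,1)→{1,3}; (7,4)→{4,8}; (8,6)→{1,6}. Safe: 5, 7. Place at column 5.
Row 4: attacked by (1,8)→{5,8}; (2,2)→{2,4}; (3,5)→{4,5,6}; (5,1)→{1,2}; (7,4)→{1,4,7}; (8,6)→{2,6}. Safe: 3. Place at column 3.
Row 6: attacked by (1,8)→{3,8}; (2,2)→{2,6}; (3,5)→{2,5,8}; (4,3)→{1,3,5}; (5,1)→{1,2}; (7,4)→{3,4,5}; (8,6)→{4,6,8}. Safe: 7. Place at column 7.
Columns [8, 2, 5, 3, 1, 7, 4, 6], r−c [-7, 0, -2, 1, 4, -1, 3, 2], r+c [9, 4, 8, 7, 6, 13, 11, 14] are all distinct, so no two queens attack.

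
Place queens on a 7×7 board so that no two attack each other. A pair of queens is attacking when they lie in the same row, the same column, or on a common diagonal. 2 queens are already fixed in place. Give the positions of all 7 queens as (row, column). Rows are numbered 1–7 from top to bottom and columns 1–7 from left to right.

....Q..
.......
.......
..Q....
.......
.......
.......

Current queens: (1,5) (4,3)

Row 2: attacked by (1,5)→{4,5,6}; (4,3)→{1,3,5}. Safe: 2, 7. Place at column 2.
Row 3: attacked by (1,5)→{3,5,7}; (2,2)→{1,2,3}; (4,3)→{2,3,4}. Safe: 6. Place at column 6.
Row 5: attacked by (1,5)→{1,5}; (2,2)→{2,5}; (3,6)→{4,6}; (4,3)→{2,3,4}. Safe: 7. Place at column 7.
Row 6: attacked by (1,5)→{5}; (2,2)→{2,6}; (3,6)→{3,6}; (4,3)→{1,3,5}; (5,7)→{6,7}. Safe: 4. Place at column 4.
Row 7: attacked by (1,5)→{5}; (2,2)→{2,7}; (3,6)→{2,6}; (4,3)→{3,6}; (5,7)→{5,7}; (6,4)→{3,4,5}. Safe: 1. Place at column 1.
Columns [5, 2, 6, 3, 7, 4, 1], r−c [-4, 0, -3, 1, -2, 2, 6], r+c [6, 4, 9, 7, 12, 10, 8] are all distinct, so no two queens attack.

(1,5) (2,2) (3,6) (4,3) (5,7) (6,4) (7,1)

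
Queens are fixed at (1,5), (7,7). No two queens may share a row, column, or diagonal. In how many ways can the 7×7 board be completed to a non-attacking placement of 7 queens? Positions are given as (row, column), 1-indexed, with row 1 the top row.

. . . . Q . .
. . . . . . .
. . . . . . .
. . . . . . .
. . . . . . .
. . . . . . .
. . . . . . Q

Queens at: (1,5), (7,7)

1

Branch on row 2: col 1 → 0; col 3 → 1.
Sum: 0 + 1 = 1.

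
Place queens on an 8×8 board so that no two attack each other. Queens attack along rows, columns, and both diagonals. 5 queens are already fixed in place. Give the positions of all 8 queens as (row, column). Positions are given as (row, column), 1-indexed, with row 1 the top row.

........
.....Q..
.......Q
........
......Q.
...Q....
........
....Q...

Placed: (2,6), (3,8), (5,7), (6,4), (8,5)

Row 1: attacked by (2,6)→{5,6,7}; (3,8)→{6,8}; (5,7)→{3,7}; (6,4)→{4}; (8,5)→{5}. Safe: 1, 2. Place at column 1.
Row 4: attacked by (1,1)→{1,4}; (2,6)→{4,6,8}; (3,8)→{7,8}; (5,7)→{6,7,8}; (6,4)→{2,4,6}; (8,5)→{1,5}. Safe: 3. Place at column 3.
Row 7: attacked by (1,1)→{1,7}; (2,6)→{1,6}; (3,8)→{4,8}; (4,3)→{3,6}; (5,7)→{5,7}; (6,4)→{3,4,5}; (8,5)→{4,5,6}. Safe: 2. Place at column 2.
Columns [1, 6, 8, 3, 7, 4, 2, 5], r−c [0, -4, -5, 1, -2, 2, 5, 3], r+c [2, 8, 11, 7, 12, 10, 9, 13] are all distinct, so no two queens attack.

(1,1) (2,6) (3,8) (4,3) (5,7) (6,4) (7,2) (8,5)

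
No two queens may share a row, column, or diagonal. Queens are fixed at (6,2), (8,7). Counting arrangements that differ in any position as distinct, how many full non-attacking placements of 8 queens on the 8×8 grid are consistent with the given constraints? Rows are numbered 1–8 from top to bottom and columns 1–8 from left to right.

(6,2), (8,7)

2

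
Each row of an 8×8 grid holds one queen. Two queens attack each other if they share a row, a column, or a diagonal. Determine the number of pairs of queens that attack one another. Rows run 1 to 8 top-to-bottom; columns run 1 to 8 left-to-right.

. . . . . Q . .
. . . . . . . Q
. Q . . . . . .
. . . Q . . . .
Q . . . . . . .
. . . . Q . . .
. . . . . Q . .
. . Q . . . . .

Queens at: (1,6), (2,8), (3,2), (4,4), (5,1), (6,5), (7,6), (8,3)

Same column: (1,6)–(7,6) (column 6).
Same diagonal: (3,2)–(6,5) (|3−6| = |2−5| = 3); (3,2)–(7,6) (|3−7| = |2−6| = 4); (6,5)–(7,6) (|6−7| = |5−6| = 1); (6,5)–(8,3) (|6−8| = |5−3| = 2).
Total attacking pairs: 5.

5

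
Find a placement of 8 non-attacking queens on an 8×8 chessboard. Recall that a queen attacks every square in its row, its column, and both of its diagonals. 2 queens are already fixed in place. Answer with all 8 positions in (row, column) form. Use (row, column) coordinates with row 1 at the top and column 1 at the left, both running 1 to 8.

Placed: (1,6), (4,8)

Row 2: attacked by (1,6)→{5,6,7}; (4,8)→{6,8}. Safe: 1, 2, 3, 4. Place at column 3.
Row 3: attacked by (1,6)→{4,6,8}; (2,3)→{2,3,4}; (4,8)→{7,8}. Safe: 1, 5. Place at column 1.
Row 5: attacked by (1,6)→{2,6}; (2,3)→{3,6}; (3,1)→{1,3}; (4,8)→{7,8}. Safe: 4, 5. Place at column 5.
Row 6: attacked by (1,6)→{1,6}; (2,3)→{3,7}; (3,1)→{1,4}; (4,8)→{6,8}; (5,5)→{4,5,6}. Safe: 2. Place at column 2.
Row 7: attacked by (1,6)→{6}; (2,3)→{3,8}; (3,1)→{1,5}; (4,8)→{5,8}; (5,5)→{3,5,7}; (6,2)→{1,2,3}. Safe: 4. Place at column 4.
Row 8: attacked by (1,6)→{6}; (2,3)→{3}; (3,1)→{1,6}; (4,8)→{4,8}; (5,5)→{2,5,8}; (6,2)→{2,4}; (7,4)→{3,4,5}. Safe: 7. Place at column 7.
Columns [6, 3, 1, 8, 5, 2, 4, 7], r−c [-5, -1, 2, -4, 0, 4, 3, 1], r+c [7, 5, 4, 12, 10, 8, 11, 15] are all distinct, so no two queens attack.

(1,6) (2,3) (3,1) (4,8) (5,5) (6,2) (7,4) (8,7)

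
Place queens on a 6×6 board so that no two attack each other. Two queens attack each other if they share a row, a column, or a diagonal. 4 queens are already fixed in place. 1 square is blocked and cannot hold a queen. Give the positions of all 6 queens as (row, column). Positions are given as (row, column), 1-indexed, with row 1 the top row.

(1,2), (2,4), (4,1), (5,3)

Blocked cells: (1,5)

(1,2) (2,4) (3,6) (4,1) (5,3) (6,5)

Row 3: attacked by (1,2)→{2,4}; (2,4)→{3,4,5}; (4,1)→{1,2}; (5,3)→{1,3,5}. Safe: 6. Place at column 6.
Row 6: attacked by (1,2)→{2}; (2,4)→{4}; (3,6)→{3,6}; (4,1)→{1,3}; (5,3)→{2,3,4}. Safe: 5. Place at column 5.
Columns [2, 4, 6, 1, 3, 5], r−c [-1, -2, -3, 3, 2, 1], r+c [3, 6, 9, 5, 8, 11] are all distinct, so no two queens attack.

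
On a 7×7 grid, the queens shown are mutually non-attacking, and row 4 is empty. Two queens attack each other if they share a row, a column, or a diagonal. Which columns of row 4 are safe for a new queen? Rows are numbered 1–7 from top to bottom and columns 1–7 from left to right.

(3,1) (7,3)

columns 4, 5, 7

(3,1) attacks row 4 at column 1 and diagonals 2.
(7,3) attacks row 4 at column 3 and diagonals 6.
Attacked columns: {1, 2, 3, 6}. Safe: {4, 5, 7}.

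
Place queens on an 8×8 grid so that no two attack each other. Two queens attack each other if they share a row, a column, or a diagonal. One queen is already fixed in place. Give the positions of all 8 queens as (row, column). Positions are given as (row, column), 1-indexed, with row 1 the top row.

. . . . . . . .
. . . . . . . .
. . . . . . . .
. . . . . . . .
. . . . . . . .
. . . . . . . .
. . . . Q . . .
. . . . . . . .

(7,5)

(1,6) (2,2) (3,7) (4,1) (5,4) (6,8) (7,5) (8,3)

Row 1: attacked by (7,5)→{5}. Safe: 1, 2, 3, 4, 6, 7, 8. Place at column 6.
Row 2: attacked by (1,6)→{5,6,7}; (7,5)→{5}. Safe: 1, 2, 3, 4, 8. Place at column 2.
Row 3: attacked by (1,6)→{4,6,8}; (2,2)→{1,2,3}; (7,5)→{1,5}. Safe: 7. Place at column 7.
Row 4: attacked by (1,6)→{3,6}; (2,2)→{2,4}; (3,7)→{6,7,8}; (7,5)→{2,5,8}. Safe: 1. Place at column 1.
Row 5: attacked by (1,6)→{2,6}; (2,2)→{2,5}; (3,7)→{5,7}; (4,1)→{1,2}; (7,5)→{3,5,7}. Safe: 4, 8. Place at column 4.
Row 6: attacked by (1,6)→{1,6}; (2,2)→{2,6}; (3,7)→{4,7}; (4,1)→{1,3}; (5,4)→{3,4,5}; (7,5)→{4,5,6}. Safe: 8. Place at column 8.
Row 8: attacked by (1,6)→{6}; (2,2)→{2,8}; (3,7)→{2,7}; (4,1)→{1,5}; (5,4)→{1,4,7}; (6,8)→{6,8}; (7,5)→{4,5,6}. Safe: 3. Place at column 3.
Columns [6, 2, 7, 1, 4, 8, 5, 3], r−c [-5, 0, -4, 3, 1, -2, 2, 5], r+c [7, 4, 10, 5, 9, 14, 12, 11] are all distinct, so no two queens attack.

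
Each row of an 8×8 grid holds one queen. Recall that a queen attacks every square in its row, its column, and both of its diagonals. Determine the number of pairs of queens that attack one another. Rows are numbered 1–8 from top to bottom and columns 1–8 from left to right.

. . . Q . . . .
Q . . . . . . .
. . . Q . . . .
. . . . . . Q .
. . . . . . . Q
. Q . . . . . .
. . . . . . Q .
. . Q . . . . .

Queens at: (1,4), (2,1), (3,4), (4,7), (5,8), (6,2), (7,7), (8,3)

Same column: (1,4)–(3,4) (column 4); (4,7)–(7,7) (column 7).
Same diagonal: (1,4)–(4,7) (|1−4| = |4−7| = 3); (1,4)–(5,8) (|1−5| = |4−8| = 4); (4,7)–(5,8) (|4−5| = |7−8| = 1); (4,7)–(8,3) (|4−8| = |7−3| = 4).
Total attacking pairs: 6.

6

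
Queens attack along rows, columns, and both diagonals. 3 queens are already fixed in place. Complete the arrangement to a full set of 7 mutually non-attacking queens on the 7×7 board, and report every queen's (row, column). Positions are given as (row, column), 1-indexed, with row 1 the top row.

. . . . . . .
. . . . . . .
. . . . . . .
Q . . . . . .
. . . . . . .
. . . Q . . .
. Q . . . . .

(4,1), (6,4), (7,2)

(1,7) (2,5) (3,3) (4,1) (5,6) (6,4) (7,2)

Row 1: attacked by (4,1)→{1,4}; (6,4)→{4}; (7,2)→{2}. Safe: 3, 5, 6, 7. Place at column 7.
Row 2: attacked by (1,7)→{6,7}; (4,1)→{1,3}; (6,4)→{4}; (7,2)→{2,7}. Safe: 5. Place at column 5.
Row 3: attacked by (1,7)→{5,7}; (2,5)→{4,5,6}; (4,1)→{1,2}; (6,4)→{1,4,7}; (7,2)→{2,6}. Safe: 3. Place at column 3.
Row 5: attacked by (1,7)→{3,7}; (2,5)→{2,5}; (3,3)→{1,3,5}; (4,1)→{1,2}; (6,4)→{3,4,5}; (7,2)→{2,4}. Safe: 6. Place at column 6.
Columns [7, 5, 3, 1, 6, 4, 2], r−c [-6, -3, 0, 3, -1, 2, 5], r+c [8, 7, 6, 5, 11, 10, 9] are all distinct, so no two queens attack.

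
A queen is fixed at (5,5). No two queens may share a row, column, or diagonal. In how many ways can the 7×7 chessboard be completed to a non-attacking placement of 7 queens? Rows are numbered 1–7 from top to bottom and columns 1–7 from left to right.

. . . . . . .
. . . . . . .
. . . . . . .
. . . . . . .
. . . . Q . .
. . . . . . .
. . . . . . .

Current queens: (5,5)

Branch on row 1: col 2 → 1; col 3 → 2; col 4 → 1; col 6 → 1; col 7 → 1.
Sum: 1 + 2 + 1 + 1 + 1 = 6.

6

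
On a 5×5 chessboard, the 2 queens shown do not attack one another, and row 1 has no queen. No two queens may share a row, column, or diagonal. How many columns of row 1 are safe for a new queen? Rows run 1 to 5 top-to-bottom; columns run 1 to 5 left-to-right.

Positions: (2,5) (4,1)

2

(2,5) attacks row 1 at column 5 and diagonals 4.
(4,1) attacks row 1 at column 1 and diagonals 4.
Attacked columns: {1, 4, 5}. Safe: {2, 3}.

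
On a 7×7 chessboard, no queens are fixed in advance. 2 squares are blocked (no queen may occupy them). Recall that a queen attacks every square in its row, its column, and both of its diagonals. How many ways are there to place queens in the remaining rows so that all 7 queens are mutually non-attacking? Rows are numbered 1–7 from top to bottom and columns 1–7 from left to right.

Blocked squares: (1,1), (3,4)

33

Branch on row 1: col 2 → 7; col 3 → 5; col 4 → 6; col 5 → 5; col 6 → 7; col 7 → 3.
Sum: 7 + 5 + 6 + 5 + 7 + 3 = 33.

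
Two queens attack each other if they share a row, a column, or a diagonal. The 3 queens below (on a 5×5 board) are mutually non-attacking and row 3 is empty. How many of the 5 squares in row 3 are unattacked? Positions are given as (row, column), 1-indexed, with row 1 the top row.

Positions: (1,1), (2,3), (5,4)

1

(1,1) attacks row 3 at column 1 and diagonals 3.
(2,3) attacks row 3 at column 3 and diagonals 2, 4.
(5,4) attacks row 3 at column 4 and diagonals 2.
Attacked columns: {1, 2, 3, 4}. Safe: {5}.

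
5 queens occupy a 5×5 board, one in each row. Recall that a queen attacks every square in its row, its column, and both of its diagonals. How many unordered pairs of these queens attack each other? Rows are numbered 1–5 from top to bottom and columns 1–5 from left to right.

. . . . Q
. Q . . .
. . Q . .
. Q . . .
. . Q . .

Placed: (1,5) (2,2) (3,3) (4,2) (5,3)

Same column: (2,2)–(4,2) (column 2); (3,3)–(5,3) (column 3).
Same diagonal: (1,5)–(3,3) (|1−3| = |5−3| = 2); (1,5)–(4,2) (|1−4| = |5−2| = 3); (2,2)–(3,3) (|2−3| = |2−3| = 1); (3,3)–(4,2) (|3−4| = |3−2| = 1); (4,2)–(5,3) (|4−5| = |2−3| = 1).
Total attacking pairs: 7.

7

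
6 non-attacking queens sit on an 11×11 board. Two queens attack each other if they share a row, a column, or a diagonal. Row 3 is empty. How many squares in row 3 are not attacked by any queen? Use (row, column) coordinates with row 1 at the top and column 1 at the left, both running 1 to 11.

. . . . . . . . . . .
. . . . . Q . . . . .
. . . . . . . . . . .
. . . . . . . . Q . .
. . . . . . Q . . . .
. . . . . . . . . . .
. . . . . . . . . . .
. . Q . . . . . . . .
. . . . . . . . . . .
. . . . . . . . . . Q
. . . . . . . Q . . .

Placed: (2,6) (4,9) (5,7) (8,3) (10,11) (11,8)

(2,6) attacks row 3 at column 6 and diagonals 5, 7.
(4,9) attacks row 3 at column 9 and diagonals 8, 10.
(5,7) attacks row 3 at column 7 and diagonals 5, 9.
(8,3) attacks row 3 at column 3 and diagonals 8.
(10,11) attacks row 3 at column 11 and diagonals 4.
(11,8) attacks row 3 at column 8.
Attacked columns: {3, 4, 5, 6, 7, 8, 9, 10, 11}. Safe: {1, 2}.

2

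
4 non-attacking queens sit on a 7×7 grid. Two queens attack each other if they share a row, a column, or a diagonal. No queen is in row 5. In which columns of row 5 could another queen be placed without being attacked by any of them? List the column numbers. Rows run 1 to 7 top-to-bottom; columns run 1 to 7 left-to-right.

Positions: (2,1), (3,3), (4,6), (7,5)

columns 2

(2,1) attacks row 5 at column 1 and diagonals 4.
(3,3) attacks row 5 at column 3 and diagonals 1, 5.
(4,6) attacks row 5 at column 6 and diagonals 5, 7.
(7,5) attacks row 5 at column 5 and diagonals 3, 7.
Attacked columns: {1, 3, 4, 5, 6, 7}. Safe: {2}.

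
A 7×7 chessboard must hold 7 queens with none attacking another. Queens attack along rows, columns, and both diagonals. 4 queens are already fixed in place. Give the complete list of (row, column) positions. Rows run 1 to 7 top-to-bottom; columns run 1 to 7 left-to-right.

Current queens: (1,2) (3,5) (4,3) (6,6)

Row 2: attacked by (1,2)→{1,2,3}; (3,5)→{4,5,6}; (4,3)→{1,3,5}; (6,6)→{2,6}. Safe: 7. Place at column 7.
Row 5: attacked by (1,2)→{2,6}; (2,7)→{4,7}; (3,5)→{3,5,7}; (4,3)→{2,3,4}; (6,6)→{5,6,7}. Safe: 1. Place at column 1.
Row 7: attacked by (1,2)→{2}; (2,7)→{2,7}; (3,5)→{1,5}; (4,3)→{3,6}; (5,1)→{1,3}; (6,6)→{5,6,7}. Safe: 4. Place at column 4.
Columns [2, 7, 5, 3, 1, 6, 4], r−c [-1, -5, -2, 1, 4, 0, 3], r+c [3, 9, 8, 7, 6, 12, 11] are all distinct, so no two queens attack.

(1,2) (2,7) (3,5) (4,3) (5,1) (6,6) (7,4)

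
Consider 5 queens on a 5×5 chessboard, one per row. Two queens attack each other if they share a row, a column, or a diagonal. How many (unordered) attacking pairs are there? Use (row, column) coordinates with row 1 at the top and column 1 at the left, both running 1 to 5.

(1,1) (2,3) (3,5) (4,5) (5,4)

3

Same column: (3,5)–(4,5) (column 5).
Same diagonal: (2,3)–(4,5) (|2−4| = |3−5| = 2); (4,5)–(5,4) (|4−5| = |5−4| = 1).
Total attacking pairs: 3.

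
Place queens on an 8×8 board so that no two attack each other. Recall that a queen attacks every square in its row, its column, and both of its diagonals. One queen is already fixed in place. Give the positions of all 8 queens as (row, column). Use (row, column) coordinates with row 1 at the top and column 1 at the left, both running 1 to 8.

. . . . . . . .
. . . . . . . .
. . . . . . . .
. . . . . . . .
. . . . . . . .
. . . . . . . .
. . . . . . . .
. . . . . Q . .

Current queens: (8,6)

Row 1: attacked by (8,6)→{6}. Safe: 1, 2, 3, 4, 5, 7, 8. Place at column 4.
Row 2: attacked by (1,4)→{3,4,5}; (8,6)→{6}. Safe: 1, 2, 7, 8. Place at column 8.
Row 3: attacked by (1,4)→{2,4,6}; (2,8)→{7,8}; (8,6)→{1,6}. Safe: 3, 5. Place at column 5.
Row 4: attacked by (1,4)→{1,4,7}; (2,8)→{6,8}; (3,5)→{4,5,6}; (8,6)→{2,6}. Safe: 3. Place at column 3.
Row 5: attacked by (1,4)→{4,8}; (2,8)→{5,8}; (3,5)→{3,5,7}; (4,3)→{2,3,4}; (8,6)→{3,6}. Safe: 1. Place at column 1.
Row 6: attacked by (1,4)→{4}; (2,8)→{4,8}; (3,5)→{2,5,8}; (4,3)→{1,3,5}; (5,1)→{1,2}; (8,6)→{4,6,8}. Safe: 7. Place at column 7.
Row 7: attacked by (1,4)→{4}; (2,8)→{3,8}; (3,5)→{1,5}; (4,3)→{3,6}; (5,1)→{1,3}; (6,7)→{6,7,8}; (8,6)→{5,6,7}. Safe: 2. Place at column 2.
Columns [4, 8, 5, 3, 1, 7, 2, 6], r−c [-3, -6, -2, 1, 4, -1, 5, 2], r+c [5, 10, 8, 7, 6, 13, 9, 14] are all distinct, so no two queens attack.

(1,4) (2,8) (3,5) (4,3) (5,1) (6,7) (7,2) (8,6)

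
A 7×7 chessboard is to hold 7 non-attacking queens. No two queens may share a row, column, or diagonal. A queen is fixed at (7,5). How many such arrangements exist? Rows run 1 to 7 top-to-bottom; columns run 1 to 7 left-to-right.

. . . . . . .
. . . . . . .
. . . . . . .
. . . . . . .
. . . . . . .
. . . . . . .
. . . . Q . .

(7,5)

6

Branch on row 1: col 1 → 1; col 2 → 1; col 3 → 2; col 4 → 1; col 6 → 0; col 7 → 1.
Sum: 1 + 1 + 2 + 1 + 0 + 1 = 6.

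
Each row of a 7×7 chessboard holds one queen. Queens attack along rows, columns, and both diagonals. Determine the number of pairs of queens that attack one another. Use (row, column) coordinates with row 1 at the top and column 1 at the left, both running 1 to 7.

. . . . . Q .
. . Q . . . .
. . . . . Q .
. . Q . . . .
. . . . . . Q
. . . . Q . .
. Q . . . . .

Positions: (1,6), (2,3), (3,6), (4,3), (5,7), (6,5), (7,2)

Same column: (1,6)–(3,6) (column 6); (2,3)–(4,3) (column 3).
Same diagonal: (1,6)–(4,3) (|1−4| = |6−3| = 3); (3,6)–(7,2) (|3−7| = |6−2| = 4); (4,3)–(6,5) (|4−6| = |3−5| = 2).
Total attacking pairs: 5.

5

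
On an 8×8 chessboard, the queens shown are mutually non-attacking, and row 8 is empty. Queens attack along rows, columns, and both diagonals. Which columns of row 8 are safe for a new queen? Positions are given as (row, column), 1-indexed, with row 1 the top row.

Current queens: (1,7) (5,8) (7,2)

columns 4, 6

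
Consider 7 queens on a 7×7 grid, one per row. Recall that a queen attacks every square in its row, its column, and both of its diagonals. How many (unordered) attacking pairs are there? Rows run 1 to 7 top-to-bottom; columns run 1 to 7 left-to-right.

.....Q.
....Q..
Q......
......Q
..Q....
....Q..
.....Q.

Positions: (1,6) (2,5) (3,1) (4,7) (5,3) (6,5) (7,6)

7

Same column: (1,6)–(7,6) (column 6); (2,5)–(6,5) (column 5).
Same diagonal: (1,6)–(2,5) (|1−2| = |6−5| = 1); (2,5)–(4,7) (|2−4| = |5−7| = 2); (3,1)–(5,3) (|3−5| = |1−3| = 2); (4,7)–(6,5) (|4−6| = |7−5| = 2); (6,5)–(7,6) (|6−7| = |5−6| = 1).
Total attacking pairs: 7.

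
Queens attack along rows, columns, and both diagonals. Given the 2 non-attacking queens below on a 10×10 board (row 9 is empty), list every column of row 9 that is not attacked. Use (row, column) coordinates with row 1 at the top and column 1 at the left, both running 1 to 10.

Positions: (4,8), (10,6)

(4,8) attacks row 9 at column 8 and diagonals 3.
(10,6) attacks row 9 at column 6 and diagonals 5, 7.
Attacked columns: {3, 5, 6, 7, 8}. Safe: {1, 2, 4, 9, 10}.

columns 1, 2, 4, 9, 10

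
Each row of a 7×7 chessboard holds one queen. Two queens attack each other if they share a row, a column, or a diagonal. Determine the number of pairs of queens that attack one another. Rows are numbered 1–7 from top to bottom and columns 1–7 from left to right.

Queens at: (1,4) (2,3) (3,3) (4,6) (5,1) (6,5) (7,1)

Same column: (2,3)–(3,3) (column 3); (5,1)–(7,1) (column 1).
Same diagonal: (1,4)–(2,3) (|1−2| = |4−3| = 1); (3,3)–(5,1) (|3−5| = |3−1| = 2).
Total attacking pairs: 4.

4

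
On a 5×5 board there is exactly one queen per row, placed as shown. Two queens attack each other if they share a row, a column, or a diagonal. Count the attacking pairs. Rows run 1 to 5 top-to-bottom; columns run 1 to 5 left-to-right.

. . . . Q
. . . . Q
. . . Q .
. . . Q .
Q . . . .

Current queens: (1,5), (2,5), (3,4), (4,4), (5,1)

4

Same column: (1,5)–(2,5) (column 5); (3,4)–(4,4) (column 4).
Same diagonal: (1,5)–(5,1) (|1−5| = |5−1| = 4); (2,5)–(3,4) (|2−3| = |5−4| = 1).
Total attacking pairs: 4.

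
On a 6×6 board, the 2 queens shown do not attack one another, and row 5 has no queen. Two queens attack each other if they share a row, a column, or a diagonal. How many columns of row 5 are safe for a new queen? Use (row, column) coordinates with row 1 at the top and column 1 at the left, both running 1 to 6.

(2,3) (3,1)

(2,3) attacks row 5 at column 3 and diagonals 6.
(3,1) attacks row 5 at column 1 and diagonals 3.
Attacked columns: {1, 3, 6}. Safe: {2, 4, 5}.

3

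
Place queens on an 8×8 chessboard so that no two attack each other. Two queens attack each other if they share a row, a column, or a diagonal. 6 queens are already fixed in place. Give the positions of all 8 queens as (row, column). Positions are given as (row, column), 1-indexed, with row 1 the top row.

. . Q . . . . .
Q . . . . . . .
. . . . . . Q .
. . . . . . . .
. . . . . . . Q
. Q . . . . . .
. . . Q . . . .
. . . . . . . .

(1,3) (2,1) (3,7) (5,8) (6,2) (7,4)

(1,3) (2,1) (3,7) (4,5) (5,8) (6,2) (7,4) (8,6)

Row 4: attacked by (1,3)→{3,6}; (2,1)→{1,3}; (3,7)→{6,7,8}; (5,8)→{7,8}; (6,2)→{2,4}; (7,4)→{1,4,7}. Safe: 5. Place at column 5.
Row 8: attacked by (1,3)→{3}; (2,1)→{1,7}; (3,7)→{2,7}; (4,5)→{1,5}; (5,8)→{5,8}; (6,2)→{2,4}; (7,4)→{3,4,5}. Safe: 6. Place at column 6.
Columns [3, 1, 7, 5, 8, 2, 4, 6], r−c [-2, 1, -4, -1, -3, 4, 3, 2], r+c [4, 3, 10, 9, 13, 8, 11, 14] are all distinct, so no two queens attack.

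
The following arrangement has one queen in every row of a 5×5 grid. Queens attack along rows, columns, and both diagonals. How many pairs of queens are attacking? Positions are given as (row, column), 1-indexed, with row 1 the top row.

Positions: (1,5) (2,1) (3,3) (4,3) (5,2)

Same column: (3,3)–(4,3) (column 3).
Same diagonal: (1,5)–(3,3) (|1−3| = |5−3| = 2); (2,1)–(4,3) (|2−4| = |1−3| = 2); (4,3)–(5,2) (|4−5| = |3−2| = 1).
Total attacking pairs: 4.

4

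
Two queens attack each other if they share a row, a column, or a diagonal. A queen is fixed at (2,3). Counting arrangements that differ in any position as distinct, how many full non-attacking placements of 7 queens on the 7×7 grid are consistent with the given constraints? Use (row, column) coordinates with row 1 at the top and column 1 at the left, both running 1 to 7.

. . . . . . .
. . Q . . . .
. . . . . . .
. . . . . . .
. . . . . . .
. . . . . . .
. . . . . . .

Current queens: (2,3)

6

Branch on row 1: col 1 → 1; col 5 → 1; col 6 → 3; col 7 → 1.
Sum: 1 + 1 + 3 + 1 = 6.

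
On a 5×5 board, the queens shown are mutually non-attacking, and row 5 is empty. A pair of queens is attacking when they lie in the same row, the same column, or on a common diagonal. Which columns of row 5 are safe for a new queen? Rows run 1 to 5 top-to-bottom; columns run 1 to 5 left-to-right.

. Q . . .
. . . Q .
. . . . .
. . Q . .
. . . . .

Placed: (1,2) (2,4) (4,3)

(1,2) attacks row 5 at column 2.
(2,4) attacks row 5 at column 4 and diagonals 1.
(4,3) attacks row 5 at column 3 and diagonals 2, 4.
Attacked columns: {1, 2, 3, 4}. Safe: {5}.

columns 5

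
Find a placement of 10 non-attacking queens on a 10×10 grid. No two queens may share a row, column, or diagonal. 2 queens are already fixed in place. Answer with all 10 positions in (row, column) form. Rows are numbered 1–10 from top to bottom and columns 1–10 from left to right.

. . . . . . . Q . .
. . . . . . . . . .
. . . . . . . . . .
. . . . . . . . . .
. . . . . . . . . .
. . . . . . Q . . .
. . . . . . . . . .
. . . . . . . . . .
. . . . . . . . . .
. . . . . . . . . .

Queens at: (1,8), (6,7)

(1,8) (2,5) (3,3) (4,6) (5,10) (6,7) (7,1) (8,4) (9,2) (10,9)

Row 2: attacked by (1,8)→{7,8,9}; (6,7)→{3,7}. Safe: 1, 2, 4, 5, 6, 10. Place at column 5.
Row 3: attacked by (1,8)→{6,8,10}; (2,5)→{4,5,6}; (6,7)→{4,7,10}. Safe: 1, 2, 3, 9. Place at column 3.
Row 4: attacked by (1,8)→{5,8}; (2,5)→{3,5,7}; (3,3)→{2,3,4}; (6,7)→{5,7,9}. Safe: 1, 6, 10. Place at column 6.
Row 5: attacked by (1,8)→{4,8}; (2,5)→{2,5,8}; (3,3)→{1,3,5}; (4,6)→{5,6,7}; (6,7)→{6,7,8}. Safe: 9, 10. Place at column 10.
Row 7: attacked by (1,8)→{2,8}; (2,5)→{5,10}; (3,3)→{3,7}; (4,6)→{3,6,9}; (5,10)→{8,10}; (6,7)→{6,7,8}. Safe: 1, 4. Place at column 1.
Row 8: attacked by (1,8)→{1,8}; (2,5)→{5}; (3,3)→{3,8}; (4,6)→{2,6,10}; (5,10)→{7,10}; (6,7)→{5,7,9}; (7,1)→{1,2}. Safe: 4. Place at column 4.
Row 9: attacked by (1,8)→{8}; (2,5)→{5}; (3,3)→{3,9}; (4,6)→{1,6}; (5,10)→{6,10}; (6,7)→{4,7,10}; (7,1)→{1,3}; (8,4)→{3,4,5}. Safe: 2. Place at column 2.
Row 10: attacked by (1,8)→{8}; (2,5)→{5}; (3,3)→{3,10}; (4,6)→{6}; (5,10)→{5,10}; (6,7)→{3,7}; (7,1)→{1,4}; (8,4)→{2,4,6}; (9,2)→{1,2,3}. Safe: 9. Place at column 9.
Columns [8, 5, 3, 6, 10, 7, 1, 4, 2, 9], r−c [-7, -3, 0, -2, -5, -1, 6, 4, 7, 1], r+c [9, 7, 6, 10, 15, 13, 8, 12, 11, 19] are all distinct, so no two queens attack.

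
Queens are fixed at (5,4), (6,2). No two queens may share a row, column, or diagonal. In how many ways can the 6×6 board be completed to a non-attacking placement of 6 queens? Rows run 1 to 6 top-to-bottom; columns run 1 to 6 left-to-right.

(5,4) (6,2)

Branch on row 1: col 1 → 0; col 3 → 0; col 5 → 1; col 6 → 0.
Sum: 0 + 0 + 1 + 0 = 1.

1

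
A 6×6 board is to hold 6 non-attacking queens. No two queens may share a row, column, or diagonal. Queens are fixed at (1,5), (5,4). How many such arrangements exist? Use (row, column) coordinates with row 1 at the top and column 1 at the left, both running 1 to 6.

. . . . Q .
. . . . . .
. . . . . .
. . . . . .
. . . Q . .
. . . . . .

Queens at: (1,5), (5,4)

Branch on row 2: col 2 → 0; col 3 → 1.
Sum: 0 + 1 = 1.

1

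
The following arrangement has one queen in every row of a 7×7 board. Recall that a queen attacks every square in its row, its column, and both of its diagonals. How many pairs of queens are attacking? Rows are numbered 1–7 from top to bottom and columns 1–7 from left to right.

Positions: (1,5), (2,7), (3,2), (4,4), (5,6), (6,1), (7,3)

0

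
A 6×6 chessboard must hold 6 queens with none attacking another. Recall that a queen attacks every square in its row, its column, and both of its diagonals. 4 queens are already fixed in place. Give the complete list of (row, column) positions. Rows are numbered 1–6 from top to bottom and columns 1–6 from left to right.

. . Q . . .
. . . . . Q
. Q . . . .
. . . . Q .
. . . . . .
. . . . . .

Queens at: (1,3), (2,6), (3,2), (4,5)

(1,3) (2,6) (3,2) (4,5) (5,1) (6,4)

Row 5: attacked by (1,3)→{3}; (2,6)→{3,6}; (3,2)→{2,4}; (4,5)→{4,5,6}. Safe: 1. Place at column 1.
Row 6: attacked by (1,3)→{3}; (2,6)→{2,6}; (3,2)→{2,5}; (4,5)→{3,5}; (5,1)→{1,2}. Safe: 4. Place at column 4.
Columns [3, 6, 2, 5, 1, 4], r−c [-2, -4, 1, -1, 4, 2], r+c [4, 8, 5, 9, 6, 10] are all distinct, so no two queens attack.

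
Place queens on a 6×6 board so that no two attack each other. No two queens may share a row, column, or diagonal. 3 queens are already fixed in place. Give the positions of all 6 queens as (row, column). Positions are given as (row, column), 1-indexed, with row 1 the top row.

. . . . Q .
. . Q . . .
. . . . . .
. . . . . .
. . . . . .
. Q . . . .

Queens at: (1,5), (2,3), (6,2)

Row 3: attacked by (1,5)→{3,5}; (2,3)→{2,3,4}; (6,2)→{2,5}. Safe: 1, 6. Place at column 1.
Row 4: attacked by (1,5)→{2,5}; (2,3)→{1,3,5}; (3,1)→{1,2}; (6,2)→{2,4}. Safe: 6. Place at column 6.
Row 5: attacked by (1,5)→{1,5}; (2,3)→{3,6}; (3,1)→{1,3}; (4,6)→{5,6}; (6,2)→{1,2,3}. Safe: 4. Place at column 4.
Columns [5, 3, 1, 6, 4, 2], r−c [-4, -1, 2, -2, 1, 4], r+c [6, 5, 4, 10, 9, 8] are all distinct, so no two queens attack.

(1,5) (2,3) (3,1) (4,6) (5,4) (6,2)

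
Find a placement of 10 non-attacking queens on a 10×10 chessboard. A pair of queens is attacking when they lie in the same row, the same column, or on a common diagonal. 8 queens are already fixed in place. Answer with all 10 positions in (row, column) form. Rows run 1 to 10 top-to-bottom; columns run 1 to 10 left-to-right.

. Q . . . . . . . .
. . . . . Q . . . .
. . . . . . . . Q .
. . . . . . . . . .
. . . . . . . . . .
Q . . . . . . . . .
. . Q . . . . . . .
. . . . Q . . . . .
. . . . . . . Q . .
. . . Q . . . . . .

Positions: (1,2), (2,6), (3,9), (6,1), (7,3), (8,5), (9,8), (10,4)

(1,2) (2,6) (3,9) (4,7) (5,10) (6,1) (7,3) (8,5) (9,8) (10,4)

Row 4: attacked by (1,2)→{2,5}; (2,6)→{4,6,8}; (3,9)→{8,9,10}; (6,1)→{1,3}; (7,3)→{3,6}; (8,5)→{1,5,9}; (9,8)→{3,8}; (10,4)→{4,10}. Safe: 7. Place at column 7.
Row 5: attacked by (1,2)→{2,6}; (2,6)→{3,6,9}; (3,9)→{7,9}; (4,7)→{6,7,8}; (6,1)→{1,2}; (7,3)→{1,3,5}; (8,5)→{2,5,8}; (9,8)→{4,8}; (10,4)→{4,9}. Safe: 10. Place at column 10.
Columns [2, 6, 9, 7, 10, 1, 3, 5, 8, 4], r−c [-1, -4, -6, -3, -5, 5, 4, 3, 1, 6], r+c [3, 8, 12, 11, 15, 7, 10, 13, 17, 14] are all distinct, so no two queens attack.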